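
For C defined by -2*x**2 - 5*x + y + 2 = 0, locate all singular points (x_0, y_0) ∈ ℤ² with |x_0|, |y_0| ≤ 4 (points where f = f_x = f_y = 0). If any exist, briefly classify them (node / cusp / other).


No singular points in the scanned grid; C is smooth there.

Compute partial derivatives:
  f_x = -4*x - 5.
  f_y = 1.
f_y = 1 is a nonzero constant, so f_y never vanishes: no point (x, y) can satisfy f = f_x = f_y = 0. In particular no (x, y) ∈ {−4, ..., 4}² is singular; the curve is smooth.


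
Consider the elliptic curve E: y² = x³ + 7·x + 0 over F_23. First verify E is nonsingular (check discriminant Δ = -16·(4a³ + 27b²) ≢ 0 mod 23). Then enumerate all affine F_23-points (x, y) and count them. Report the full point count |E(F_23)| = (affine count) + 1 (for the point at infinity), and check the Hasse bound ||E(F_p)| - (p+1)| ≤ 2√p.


Affine points = {(0, 0), (1, 10), (1, 13), (3, 5), (3, 18), (4, 0), (7, 1), (7, 22), (8, 4), (8, 19), (10, 9), (10, 14), (12, 8), (12, 15), (14, 6), (14, 17), (17, 8), (17, 15), (18, 1), (18, 22), (19, 0), (21, 1), (21, 22)}; affine count = 23; |E(F_23)| = 24.

Discriminant check: Δ ∝ 4a³ + 27b² = 4·7³ + 27·0² = 4·343 + 27·0 ≡ 15 (mod 23). Nonzero ⇒ E is nonsingular.
For each x ∈ F_23, compute rhs = x³ + 7·x + 0 mod 23, then count y ∈ F_23 with y² ≡ rhs.
  x = 0: rhs = 0, matching y values: 0 (1 points).
  x = 1: rhs = 8, matching y values: 10, 13 (2 points).
  x = 2: rhs = 22, matching y values: none (0 points).
  x = 3: rhs = 2, matching y values: 5, 18 (2 points).
  x = 4: rhs = 0, matching y values: 0 (1 points).
  x = 5: rhs = 22, matching y values: none (0 points).
  x = 6: rhs = 5, matching y values: none (0 points).
  x = 7: rhs = 1, matching y values: 1, 22 (2 points).
  x = 8: rhs = 16, matching y values: 4, 19 (2 points).
  x = 9: rhs = 10, matching y values: none (0 points).
  x = 10: rhs = 12, matching y values: 9, 14 (2 points).
  x = 11: rhs = 5, matching y values: none (0 points).
  x = 12: rhs = 18, matching y values: 8, 15 (2 points).
  x = 13: rhs = 11, matching y values: none (0 points).
  x = 14: rhs = 13, matching y values: 6, 17 (2 points).
  x = 15: rhs = 7, matching y values: none (0 points).
  x = 16: rhs = 22, matching y values: none (0 points).
  x = 17: rhs = 18, matching y values: 8, 15 (2 points).
  x = 18: rhs = 1, matching y values: 1, 22 (2 points).
  x = 19: rhs = 0, matching y values: 0 (1 points).
  x = 20: rhs = 21, matching y values: none (0 points).
  x = 21: rhs = 1, matching y values: 1, 22 (2 points).
  x = 22: rhs = 15, matching y values: none (0 points).
Total affine count: 23.
Full point count |E(F_23)| = 23 + 1 = 24.
Hasse bound: |24 − (23+1)| = |0| = 0 ≤ 2√23 ≈ 9.5917 ✓.


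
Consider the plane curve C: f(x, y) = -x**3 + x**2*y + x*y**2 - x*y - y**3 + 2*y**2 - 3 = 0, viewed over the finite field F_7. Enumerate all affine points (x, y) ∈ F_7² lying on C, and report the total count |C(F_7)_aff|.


Affine F_7-points: {(0, 4), (0, 6), (1, 2), (1, 6), (3, 5), (5, 4), (5, 6), (6, 1), (6, 3), (6, 4)}; count = 10.

For each of the 49 pairs (x, y) ∈ F_7², evaluate f(x, y) mod 7. Record the zeros.
  x = 0: [0↦4, 1↦5, 2↦4, 3↦2, 4↦0, 5↦6, 6↦0]  zeros at y ∈ {4, 6}
  x = 1: [0↦3, 1↦5, 2↦0, 3↦3, 4↦1, 5↦2, 6↦0]  zeros at y ∈ {2, 6}
  x = 2: [0↦3, 1↦1, 2↦1, 3↦4, 4↦4, 5↦2, 6↦6]  zeros at y ∈ ∅
  x = 3: [0↦5, 1↦1, 2↦1, 3↦6, 4↦3, 5↦0, 6↦5]  zeros at y ∈ {5}
  x = 4: [0↦3, 1↦6, 2↦1, 3↦3, 4↦6, 5↦4, 6↦5]  zeros at y ∈ ∅
  x = 5: [0↦5, 1↦3, 2↦2, 3↦3, 4↦0, 5↦1, 6↦0]  zeros at y ∈ {4, 6}
  x = 6: [0↦5, 1↦0, 2↦5, 3↦0, 4↦0, 5↦6, 6↦5]  zeros at y ∈ {1, 3, 4}
Collecting zeros: affine points = {(0, 4), (0, 6), (1, 2), (1, 6), (3, 5), (5, 4), (5, 6), (6, 1), (6, 3), (6, 4)}.
Total count |C(F_7)_aff| = 10.


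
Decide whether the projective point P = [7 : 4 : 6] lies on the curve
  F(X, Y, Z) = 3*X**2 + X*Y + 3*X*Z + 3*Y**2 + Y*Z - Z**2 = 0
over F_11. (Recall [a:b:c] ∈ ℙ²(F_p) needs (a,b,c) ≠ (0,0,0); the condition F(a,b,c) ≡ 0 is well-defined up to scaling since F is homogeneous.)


F(7,4,6) ≡ 7 (mod 11); P is NOT on the curve.

Evaluate F(7, 4, 6) term-by-term (mod 11).
  3*X**2 ↦ 3·49·1·1 = 147
  X*Y ↦ 1·7·4·1 = 28
  3*X*Z ↦ 3·7·1·6 = 126
  3*Y**2 ↦ 3·1·16·1 = 48
  Y*Z ↦ 1·1·4·6 = 24
  -Z**2 ↦ -1·1·1·36 = -36
Sum: F(7, 4, 6) = (147) + (28) + (126) + (48) + (24) + (-36) = 337.
Reducing mod 11: 337 ≡ 7 (mod 11).
Since F(a, b, c) ≡ 7 ≠ 0 (mod 11), P does NOT lie on the curve.


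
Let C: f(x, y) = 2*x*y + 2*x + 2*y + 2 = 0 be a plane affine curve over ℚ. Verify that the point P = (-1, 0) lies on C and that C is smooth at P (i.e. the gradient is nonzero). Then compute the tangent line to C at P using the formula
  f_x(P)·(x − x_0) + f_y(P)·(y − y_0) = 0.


Tangent line at P: 2*x + 2 = 0.

Step 1: f(-1, 0) = 0, so P lies on C.
Step 2: partial derivatives
  f_x(x, y) = 2*y + 2, f_y(x, y) = 2*x + 2.
  f_x(P) = 2, f_y(P) = 0 (gradient nonzero, so P is smooth).
Step 3: tangent line at P: 2·(x − -1) + 0·(y − 0) = 0.
Expanding: 2*x + 2 = 0.


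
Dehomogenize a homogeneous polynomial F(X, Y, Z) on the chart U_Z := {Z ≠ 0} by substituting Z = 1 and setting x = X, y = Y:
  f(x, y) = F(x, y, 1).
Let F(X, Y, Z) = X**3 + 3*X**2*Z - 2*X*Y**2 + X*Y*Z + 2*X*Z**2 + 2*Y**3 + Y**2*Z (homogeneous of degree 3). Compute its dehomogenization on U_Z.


f(x, y) = x**3 + 3*x**2 - 2*x*y**2 + x*y + 2*x + 2*y**3 + y**2

On U_Z we set Z = 1. Each monomial c·X^i·Y^j·Z^k in F becomes c·x^i·y^j·1^k = c·x^i·y^j.
Substituting Z = 1: F(X, Y, 1) = x**3 + 3*x**2 - 2*x*y**2 + x*y + 2*x + 2*y**3 + y**2.
Note: deg(f) ≤ deg(F) = 3; strict inequality happens when F is divisible by Z (lost terms).


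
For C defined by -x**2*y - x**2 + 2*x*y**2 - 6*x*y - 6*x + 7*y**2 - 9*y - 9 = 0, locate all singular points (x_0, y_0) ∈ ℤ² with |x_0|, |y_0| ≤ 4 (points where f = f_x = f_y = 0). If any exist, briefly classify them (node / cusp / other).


Singular points: {(-3, 0)}; classification: node.

Compute partial derivatives:
  f_x = -2*x*y - 2*x + 2*y**2 - 6*y - 6.
  f_y = -x**2 + 4*x*y - 6*x + 14*y - 9.
Scan x_0 ∈ {−4, ..., 4}. For each x_0, f_y(x_0, y) is a polynomial in y; find its integer roots y ∈ {−4, ..., 4}, then test f_x and f at those candidates.
  x = -4: f_y(-4, y) = -2*y - 1; no integer root y with |y| ≤ 4.
  x = -3: f_y(-3, y) = 2*y; vanishes at y ∈ {0}. (-3, 0): f_x = 0, f = 0 — SINGULAR.
  x = -2: f_y(-2, y) = 6*y - 1; no integer root y with |y| ≤ 4.
  x = -1: f_y(-1, y) = 10*y - 4; no integer root y with |y| ≤ 4.
  x = 0: f_y(0, y) = 14*y - 9; no integer root y with |y| ≤ 4.
  x = 1: f_y(1, y) = 18*y - 16; no integer root y with |y| ≤ 4.
  x = 2: f_y(2, y) = 22*y - 25; no integer root y with |y| ≤ 4.
  x = 3: f_y(3, y) = 26*y - 36; no integer root y with |y| ≤ 4.
  x = 4: f_y(4, y) = 30*y - 49; no integer root y with |y| ≤ 4.
Only singular point on the grid: (-3, 0).
Classify: substitute x = -3 + u, y = 0 + v and expand: f = -u**2*v - u**2 + 2*u*v**2 + v**2.
No constant or linear terms (consistent with a singular point). Quadratic part: -u**2 + v**2. Cubic part: -u**2*v + 2*u*v**2.
The quadratic part v**2 - u**2 = (v − u)(v + u) splits into two distinct linear factors, so there are two distinct tangent lines y − 0 = ±(x − -3) — this is a node (ordinary double point).
Classification: node.


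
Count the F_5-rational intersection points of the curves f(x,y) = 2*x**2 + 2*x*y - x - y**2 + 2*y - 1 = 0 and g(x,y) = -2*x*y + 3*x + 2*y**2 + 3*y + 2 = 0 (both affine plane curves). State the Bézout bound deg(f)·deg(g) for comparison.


Common zeros: {(1, 0)}; count = 1; Bézout bound = 4.

deg(f) = 2, deg(g) = 2, so Bézout bound = 4.
Scan x ∈ F_5. For each x, list the y ∈ F_5 with f(x, y) ≡ 0 and those with g(x, y) ≡ 0 (mod 5); the common zeros in that column are the intersection.
  x = 0: f ≡ 0 at y ∈ {1}; g ≡ 0 at y ∈ ∅; common: ∅.
  x = 1: f ≡ 0 at y ∈ {0, 4}; g ≡ 0 at y ∈ {0, 2}; common: {0}.
  x = 2: f ≡ 0 at y ∈ {0, 1}; g ≡ 0 at y ∈ ∅; common: ∅.
  x = 3: f ≡ 0 at y ∈ {4}; g ≡ 0 at y ∈ {1, 3}; common: ∅.
  x = 4: f ≡ 0 at y ∈ ∅; g ≡ 0 at y ∈ ∅; common: ∅.
Collecting: common zeros = {(1, 0)}, so the count is 1.
Comparison with the Bézout bound: 1 ≤ 4 = deg(f)·deg(g), as expected for curves with no common component (the affine F_5-count falls short of the bound because intersections may lie at infinity, over extension fields, or carry multiplicity).


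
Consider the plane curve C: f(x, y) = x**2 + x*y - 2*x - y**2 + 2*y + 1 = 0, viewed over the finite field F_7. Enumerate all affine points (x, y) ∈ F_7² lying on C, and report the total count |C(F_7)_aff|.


Affine F_7-points: {(0, 4), (0, 5), (1, 0), (1, 3), (4, 1), (4, 5), (5, 3), (5, 4)}; count = 8.

For each of the 49 pairs (x, y) ∈ F_7², evaluate f(x, y) mod 7. Record the zeros.
  x = 0: [0↦1, 1↦2, 2↦1, 3↦5, 4↦0, 5↦0, 6↦5]  zeros at y ∈ {4, 5}
  x = 1: [0↦0, 1↦2, 2↦2, 3↦0, 4↦3, 5↦4, 6↦3]  zeros at y ∈ {0, 3}
  x = 2: [0↦1, 1↦4, 2↦5, 3↦4, 4↦1, 5↦3, 6↦3]  zeros at y ∈ ∅
  x = 3: [0↦4, 1↦1, 2↦3, 3↦3, 4↦1, 5↦4, 6↦5]  zeros at y ∈ ∅
  x = 4: [0↦2, 1↦0, 2↦3, 3↦4, 4↦3, 5↦0, 6↦2]  zeros at y ∈ {1, 5}
  x = 5: [0↦2, 1↦1, 2↦5, 3↦0, 4↦0, 5↦5, 6↦1]  zeros at y ∈ {3, 4}
  x = 6: [0↦4, 1↦4, 2↦2, 3↦5, 4↦6, 5↦5, 6↦2]  zeros at y ∈ ∅
Collecting zeros: affine points = {(0, 4), (0, 5), (1, 0), (1, 3), (4, 1), (4, 5), (5, 3), (5, 4)}.
Total count |C(F_7)_aff| = 8.


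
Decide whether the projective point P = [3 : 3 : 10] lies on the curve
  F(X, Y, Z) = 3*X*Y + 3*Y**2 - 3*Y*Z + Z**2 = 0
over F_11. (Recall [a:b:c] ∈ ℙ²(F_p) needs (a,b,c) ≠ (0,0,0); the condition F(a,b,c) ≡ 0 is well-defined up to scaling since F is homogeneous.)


F(3,3,10) ≡ 9 (mod 11); P is NOT on the curve.

Evaluate F(3, 3, 10) term-by-term (mod 11).
  3*X*Y ↦ 3·3·3·1 = 27
  3*Y**2 ↦ 3·1·9·1 = 27
  -3*Y*Z ↦ -3·1·3·10 = -90
  Z**2 ↦ 1·1·1·100 = 100
Sum: F(3, 3, 10) = (27) + (27) + (-90) + (100) = 64.
Reducing mod 11: 64 ≡ 9 (mod 11).
Since F(a, b, c) ≡ 9 ≠ 0 (mod 11), P does NOT lie on the curve.


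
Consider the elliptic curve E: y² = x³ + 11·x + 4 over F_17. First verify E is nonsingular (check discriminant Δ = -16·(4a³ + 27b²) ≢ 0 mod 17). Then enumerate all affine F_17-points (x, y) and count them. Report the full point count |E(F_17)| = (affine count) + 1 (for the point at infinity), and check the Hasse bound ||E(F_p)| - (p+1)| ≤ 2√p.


Affine points = {(0, 2), (0, 15), (1, 4), (1, 13), (2, 0), (3, 8), (3, 9), (7, 4), (7, 13), (8, 3), (8, 14), (9, 4), (9, 13), (10, 3), (10, 14), (13, 7), (13, 10), (15, 5), (15, 12), (16, 3), (16, 14)}; affine count = 21; |E(F_17)| = 22.

Discriminant check: Δ ∝ 4a³ + 27b² = 4·11³ + 27·4² = 4·1331 + 27·16 ≡ 10 (mod 17). Nonzero ⇒ E is nonsingular.
For each x ∈ F_17, compute rhs = x³ + 11·x + 4 mod 17, then count y ∈ F_17 with y² ≡ rhs.
  x = 0: rhs = 4, matching y values: 2, 15 (2 points).
  x = 1: rhs = 16, matching y values: 4, 13 (2 points).
  x = 2: rhs = 0, matching y values: 0 (1 points).
  x = 3: rhs = 13, matching y values: 8, 9 (2 points).
  x = 4: rhs = 10, matching y values: none (0 points).
  x = 5: rhs = 14, matching y values: none (0 points).
  x = 6: rhs = 14, matching y values: none (0 points).
  x = 7: rhs = 16, matching y values: 4, 13 (2 points).
  x = 8: rhs = 9, matching y values: 3, 14 (2 points).
  x = 9: rhs = 16, matching y values: 4, 13 (2 points).
  x = 10: rhs = 9, matching y values: 3, 14 (2 points).
  x = 11: rhs = 11, matching y values: none (0 points).
  x = 12: rhs = 11, matching y values: none (0 points).
  x = 13: rhs = 15, matching y values: 7, 10 (2 points).
  x = 14: rhs = 12, matching y values: none (0 points).
  x = 15: rhs = 8, matching y values: 5, 12 (2 points).
  x = 16: rhs = 9, matching y values: 3, 14 (2 points).
Total affine count: 21.
Full point count |E(F_17)| = 21 + 1 = 22.
Hasse bound: |22 − (17+1)| = |4| = 4 ≤ 2√17 ≈ 8.2462 ✓.


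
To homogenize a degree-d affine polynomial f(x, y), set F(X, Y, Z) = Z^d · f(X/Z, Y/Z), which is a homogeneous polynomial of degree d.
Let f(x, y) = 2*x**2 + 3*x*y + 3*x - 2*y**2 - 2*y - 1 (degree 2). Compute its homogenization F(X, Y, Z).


F(X, Y, Z) = 2*X**2 + 3*X*Y + 3*X*Z - 2*Y**2 - 2*Y*Z - Z**2

deg(f) = 2.
Substitute x = X/Z, y = Y/Z into f, then multiply by Z^2.
  monomial 2·x^2·y^0 ↦ 2·X^2·Y^0·Z^0.
  monomial 3·x^1·y^1 ↦ 3·X^1·Y^1·Z^0.
  monomial 3·x^1·y^0 ↦ 3·X^1·Y^0·Z^1.
  monomial -2·x^0·y^2 ↦ -2·X^0·Y^2·Z^0.
  monomial -2·x^0·y^1 ↦ -2·X^0·Y^1·Z^1.
  monomial -1·x^0·y^0 ↦ -1·X^0·Y^0·Z^2.
Collecting: F(X, Y, Z) = 2*X**2 + 3*X*Y + 3*X*Z - 2*Y**2 - 2*Y*Z - Z**2.


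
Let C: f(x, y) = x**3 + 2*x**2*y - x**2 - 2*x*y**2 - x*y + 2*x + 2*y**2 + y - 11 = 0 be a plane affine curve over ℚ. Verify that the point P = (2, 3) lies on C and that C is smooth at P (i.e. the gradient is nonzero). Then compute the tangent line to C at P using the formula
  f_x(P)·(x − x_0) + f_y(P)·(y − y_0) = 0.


Tangent line at P: 13*x - 5*y - 11 = 0.

Step 1: f(2, 3) = 0, so P lies on C.
Step 2: partial derivatives
  f_x(x, y) = 3*x**2 + 4*x*y - 2*x - 2*y**2 - y + 2, f_y(x, y) = 2*x**2 - 4*x*y - x + 4*y + 1.
  f_x(P) = 13, f_y(P) = -5 (gradient nonzero, so P is smooth).
Step 3: tangent line at P: 13·(x − 2) + -5·(y − 3) = 0.
Expanding: 13*x - 5*y - 11 = 0.


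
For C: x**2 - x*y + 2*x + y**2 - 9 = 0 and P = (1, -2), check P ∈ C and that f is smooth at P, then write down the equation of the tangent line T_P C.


Tangent line at P: 6*x - 5*y - 16 = 0.

Step 1: f(1, -2) = 0, so P lies on C.
Step 2: partial derivatives
  f_x(x, y) = 2*x - y + 2, f_y(x, y) = -x + 2*y.
  f_x(P) = 6, f_y(P) = -5 (gradient nonzero, so P is smooth).
Step 3: tangent line at P: 6·(x − 1) + -5·(y − -2) = 0.
Expanding: 6*x - 5*y - 16 = 0.


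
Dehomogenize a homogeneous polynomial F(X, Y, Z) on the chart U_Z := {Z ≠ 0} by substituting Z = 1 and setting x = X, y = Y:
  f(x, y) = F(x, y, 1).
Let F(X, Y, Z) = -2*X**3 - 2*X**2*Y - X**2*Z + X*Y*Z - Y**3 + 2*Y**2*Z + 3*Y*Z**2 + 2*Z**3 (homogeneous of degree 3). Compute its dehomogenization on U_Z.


f(x, y) = -2*x**3 - 2*x**2*y - x**2 + x*y - y**3 + 2*y**2 + 3*y + 2

On U_Z we set Z = 1. Each monomial c·X^i·Y^j·Z^k in F becomes c·x^i·y^j·1^k = c·x^i·y^j.
Substituting Z = 1: F(X, Y, 1) = -2*x**3 - 2*x**2*y - x**2 + x*y - y**3 + 2*y**2 + 3*y + 2.
Note: deg(f) ≤ deg(F) = 3; strict inequality happens when F is divisible by Z (lost terms).


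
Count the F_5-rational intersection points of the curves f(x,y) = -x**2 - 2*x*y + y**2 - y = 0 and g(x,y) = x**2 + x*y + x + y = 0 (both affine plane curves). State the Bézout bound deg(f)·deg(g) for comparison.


Common zeros: {(0, 0), (2, 3), (4, 2)}; count = 3; Bézout bound = 4.

deg(f) = 2, deg(g) = 2, so Bézout bound = 4.
Scan x ∈ F_5. For each x, list the y ∈ F_5 with f(x, y) ≡ 0 and those with g(x, y) ≡ 0 (mod 5); the common zeros in that column are the intersection.
  x = 0: f ≡ 0 at y ∈ {0, 1}; g ≡ 0 at y ∈ {0}; common: {0}.
  x = 1: f ≡ 0 at y ∈ ∅; g ≡ 0 at y ∈ {4}; common: ∅.
  x = 2: f ≡ 0 at y ∈ {2, 3}; g ≡ 0 at y ∈ {3}; common: {3}.
  x = 3: f ≡ 0 at y ∈ {1}; g ≡ 0 at y ∈ {2}; common: ∅.
  x = 4: f ≡ 0 at y ∈ {2}; g ≡ 0 at y ∈ {0, 1, 2, 3, 4}; common: {2}.
Collecting: common zeros = {(0, 0), (2, 3), (4, 2)}, so the count is 3.
Comparison with the Bézout bound: 3 ≤ 4 = deg(f)·deg(g), as expected for curves with no common component (the affine F_5-count falls short of the bound because intersections may lie at infinity, over extension fields, or carry multiplicity).


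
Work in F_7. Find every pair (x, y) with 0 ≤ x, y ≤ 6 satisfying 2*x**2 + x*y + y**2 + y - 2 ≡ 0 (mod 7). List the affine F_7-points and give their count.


Affine F_7-points: {(0, 1), (0, 5), (1, 0), (1, 5), (3, 1), (3, 2), (6, 0)}; count = 7.

For each of the 49 pairs (x, y) ∈ F_7², evaluate f(x, y) mod 7. Record the zeros.
  x = 0: [0↦5, 1↦0, 2↦4, 3↦3, 4↦4, 5↦0, 6↦5]  zeros at y ∈ {1, 5}
  x = 1: [0↦0, 1↦3, 2↦1, 3↦1, 4↦3, 5↦0, 6↦6]  zeros at y ∈ {0, 5}
  x = 2: [0↦6, 1↦3, 2↦2, 3↦3, 4↦6, 5↦4, 6↦4]  zeros at y ∈ ∅
  x = 3: [0↦2, 1↦0, 2↦0, 3↦2, 4↦6, 5↦5, 6↦6]  zeros at y ∈ {1, 2}
  x = 4: [0↦2, 1↦1, 2↦2, 3↦5, 4↦3, 5↦3, 6↦5]  zeros at y ∈ ∅
  x = 5: [0↦6, 1↦6, 2↦1, 3↦5, 4↦4, 5↦5, 6↦1]  zeros at y ∈ ∅
  x = 6: [0↦0, 1↦1, 2↦4, 3↦2, 4↦2, 5↦4, 6↦1]  zeros at y ∈ {0}
Collecting zeros: affine points = {(0, 1), (0, 5), (1, 0), (1, 5), (3, 1), (3, 2), (6, 0)}.
Total count |C(F_7)_aff| = 7.


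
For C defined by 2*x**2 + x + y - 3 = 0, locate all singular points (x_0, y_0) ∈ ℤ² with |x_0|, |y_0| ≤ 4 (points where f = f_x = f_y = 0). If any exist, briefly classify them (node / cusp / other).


No singular points in the scanned grid; C is smooth there.

Compute partial derivatives:
  f_x = 4*x + 1.
  f_y = 1.
f_y = 1 is a nonzero constant, so f_y never vanishes: no point (x, y) can satisfy f = f_x = f_y = 0. In particular no (x, y) ∈ {−4, ..., 4}² is singular; the curve is smooth.


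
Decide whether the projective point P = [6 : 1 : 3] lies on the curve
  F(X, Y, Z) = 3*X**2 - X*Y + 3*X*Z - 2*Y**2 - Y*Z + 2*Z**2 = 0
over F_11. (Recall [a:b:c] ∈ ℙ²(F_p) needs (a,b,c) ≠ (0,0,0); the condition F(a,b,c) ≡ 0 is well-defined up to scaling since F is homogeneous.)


F(6,1,3) ≡ 4 (mod 11); P is NOT on the curve.

Evaluate F(6, 1, 3) term-by-term (mod 11).
  3*X**2 ↦ 3·36·1·1 = 108
  -X*Y ↦ -1·6·1·1 = -6
  3*X*Z ↦ 3·6·1·3 = 54
  -2*Y**2 ↦ -2·1·1·1 = -2
  -Y*Z ↦ -1·1·1·3 = -3
  2*Z**2 ↦ 2·1·1·9 = 18
Sum: F(6, 1, 3) = (108) + (-6) + (54) + (-2) + (-3) + (18) = 169.
Reducing mod 11: 169 ≡ 4 (mod 11).
Since F(a, b, c) ≡ 4 ≠ 0 (mod 11), P does NOT lie on the curve.


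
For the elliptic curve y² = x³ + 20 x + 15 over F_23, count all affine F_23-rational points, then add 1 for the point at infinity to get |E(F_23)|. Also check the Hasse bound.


Affine points = {(1, 6), (1, 17), (6, 11), (6, 12), (9, 2), (9, 21), (11, 5), (11, 18), (14, 7), (14, 16), (17, 1), (17, 22), (19, 3), (19, 20), (21, 6), (21, 17)}; affine count = 16; |E(F_23)| = 17.

Discriminant check: Δ ∝ 4a³ + 27b² = 4·20³ + 27·15² = 4·8000 + 27·225 ≡ 10 (mod 23). Nonzero ⇒ E is nonsingular.
For each x ∈ F_23, compute rhs = x³ + 20·x + 15 mod 23, then count y ∈ F_23 with y² ≡ rhs.
  x = 0: rhs = 15, matching y values: none (0 points).
  x = 1: rhs = 13, matching y values: 6, 17 (2 points).
  x = 2: rhs = 17, matching y values: none (0 points).
  x = 3: rhs = 10, matching y values: none (0 points).
  x = 4: rhs = 21, matching y values: none (0 points).
  x = 5: rhs = 10, matching y values: none (0 points).
  x = 6: rhs = 6, matching y values: 11, 12 (2 points).
  x = 7: rhs = 15, matching y values: none (0 points).
  x = 8: rhs = 20, matching y values: none (0 points).
  x = 9: rhs = 4, matching y values: 2, 21 (2 points).
  x = 10: rhs = 19, matching y values: none (0 points).
  x = 11: rhs = 2, matching y values: 5, 18 (2 points).
  x = 12: rhs = 5, matching y values: none (0 points).
  x = 13: rhs = 11, matching y values: none (0 points).
  x = 14: rhs = 3, matching y values: 7, 16 (2 points).
  x = 15: rhs = 10, matching y values: none (0 points).
  x = 16: rhs = 15, matching y values: none (0 points).
  x = 17: rhs = 1, matching y values: 1, 22 (2 points).
  x = 18: rhs = 20, matching y values: none (0 points).
  x = 19: rhs = 9, matching y values: 3, 20 (2 points).
  x = 20: rhs = 20, matching y values: none (0 points).
  x = 21: rhs = 13, matching y values: 6, 17 (2 points).
  x = 22: rhs = 17, matching y values: none (0 points).
Total affine count: 16.
Full point count |E(F_23)| = 16 + 1 = 17.
Hasse bound: |17 − (23+1)| = |-7| = 7 ≤ 2√23 ≈ 9.5917 ✓.


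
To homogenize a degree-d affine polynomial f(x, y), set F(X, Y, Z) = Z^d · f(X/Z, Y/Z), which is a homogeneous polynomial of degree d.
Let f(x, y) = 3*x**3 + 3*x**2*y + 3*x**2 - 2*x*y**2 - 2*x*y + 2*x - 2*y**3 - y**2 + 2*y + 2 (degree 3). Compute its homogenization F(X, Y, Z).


F(X, Y, Z) = 3*X**3 + 3*X**2*Y + 3*X**2*Z - 2*X*Y**2 - 2*X*Y*Z + 2*X*Z**2 - 2*Y**3 - Y**2*Z + 2*Y*Z**2 + 2*Z**3

deg(f) = 3.
Substitute x = X/Z, y = Y/Z into f, then multiply by Z^3.
  monomial 3·x^3·y^0 ↦ 3·X^3·Y^0·Z^0.
  monomial 3·x^2·y^1 ↦ 3·X^2·Y^1·Z^0.
  monomial 3·x^2·y^0 ↦ 3·X^2·Y^0·Z^1.
  monomial -2·x^1·y^2 ↦ -2·X^1·Y^2·Z^0.
  monomial -2·x^1·y^1 ↦ -2·X^1·Y^1·Z^1.
  monomial 2·x^1·y^0 ↦ 2·X^1·Y^0·Z^2.
  monomial -2·x^0·y^3 ↦ -2·X^0·Y^3·Z^0.
  monomial -1·x^0·y^2 ↦ -1·X^0·Y^2·Z^1.
  monomial 2·x^0·y^1 ↦ 2·X^0·Y^1·Z^2.
  monomial 2·x^0·y^0 ↦ 2·X^0·Y^0·Z^3.
Collecting: F(X, Y, Z) = 3*X**3 + 3*X**2*Y + 3*X**2*Z - 2*X*Y**2 - 2*X*Y*Z + 2*X*Z**2 - 2*Y**3 - Y**2*Z + 2*Y*Z**2 + 2*Z**3.


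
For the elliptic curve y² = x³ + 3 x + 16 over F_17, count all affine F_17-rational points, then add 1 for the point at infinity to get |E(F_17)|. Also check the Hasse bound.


Affine points = {(0, 4), (0, 13), (2, 8), (2, 9), (3, 1), (3, 16), (8, 5), (8, 12), (10, 3), (10, 14), (13, 5), (13, 12), (15, 6), (15, 11)}; affine count = 14; |E(F_17)| = 15.

Discriminant check: Δ ∝ 4a³ + 27b² = 4·3³ + 27·16² = 4·27 + 27·256 ≡ 16 (mod 17). Nonzero ⇒ E is nonsingular.
For each x ∈ F_17, compute rhs = x³ + 3·x + 16 mod 17, then count y ∈ F_17 with y² ≡ rhs.
  x = 0: rhs = 16, matching y values: 4, 13 (2 points).
  x = 1: rhs = 3, matching y values: none (0 points).
  x = 2: rhs = 13, matching y values: 8, 9 (2 points).
  x = 3: rhs = 1, matching y values: 1, 16 (2 points).
  x = 4: rhs = 7, matching y values: none (0 points).
  x = 5: rhs = 3, matching y values: none (0 points).
  x = 6: rhs = 12, matching y values: none (0 points).
  x = 7: rhs = 6, matching y values: none (0 points).
  x = 8: rhs = 8, matching y values: 5, 12 (2 points).
  x = 9: rhs = 7, matching y values: none (0 points).
  x = 10: rhs = 9, matching y values: 3, 14 (2 points).
  x = 11: rhs = 3, matching y values: none (0 points).
  x = 12: rhs = 12, matching y values: none (0 points).
  x = 13: rhs = 8, matching y values: 5, 12 (2 points).
  x = 14: rhs = 14, matching y values: none (0 points).
  x = 15: rhs = 2, matching y values: 6, 11 (2 points).
  x = 16: rhs = 12, matching y values: none (0 points).
Total affine count: 14.
Full point count |E(F_17)| = 14 + 1 = 15.
Hasse bound: |15 − (17+1)| = |-3| = 3 ≤ 2√17 ≈ 8.2462 ✓.


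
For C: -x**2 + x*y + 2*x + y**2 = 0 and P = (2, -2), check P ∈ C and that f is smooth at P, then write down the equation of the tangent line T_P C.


Tangent line at P: -4*x - 2*y + 4 = 0.

Step 1: f(2, -2) = 0, so P lies on C.
Step 2: partial derivatives
  f_x(x, y) = -2*x + y + 2, f_y(x, y) = x + 2*y.
  f_x(P) = -4, f_y(P) = -2 (gradient nonzero, so P is smooth).
Step 3: tangent line at P: -4·(x − 2) + -2·(y − -2) = 0.
Expanding: -4*x - 2*y + 4 = 0.


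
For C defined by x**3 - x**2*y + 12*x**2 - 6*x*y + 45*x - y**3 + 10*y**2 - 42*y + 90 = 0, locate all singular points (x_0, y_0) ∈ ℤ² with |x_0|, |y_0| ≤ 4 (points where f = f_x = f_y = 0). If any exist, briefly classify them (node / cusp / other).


Singular points: {(-3, 3)}; classification: cusp.

Compute partial derivatives:
  f_x = 3*x**2 - 2*x*y + 24*x - 6*y + 45.
  f_y = -x**2 - 6*x - 3*y**2 + 20*y - 42.
Scan x_0 ∈ {−4, ..., 4}. For each x_0, f_y(x_0, y) is a polynomial in y; find its integer roots y ∈ {−4, ..., 4}, then test f_x and f at those candidates.
  x = -4: f_y(-4, y) = -3*y**2 + 20*y - 34; no integer root y with |y| ≤ 4.
  x = -3: f_y(-3, y) = -3*y**2 + 20*y - 33; vanishes at y ∈ {3}. (-3, 3): f_x = 0, f = 0 — SINGULAR.
  x = -2: f_y(-2, y) = -3*y**2 + 20*y - 34; no integer root y with |y| ≤ 4.
  x = -1: f_y(-1, y) = -3*y**2 + 20*y - 37; no integer root y with |y| ≤ 4.
  x = 0: f_y(0, y) = -3*y**2 + 20*y - 42; no integer root y with |y| ≤ 4.
  x = 1: f_y(1, y) = -3*y**2 + 20*y - 49; no integer root y with |y| ≤ 4.
  x = 2: f_y(2, y) = -3*y**2 + 20*y - 58; no integer root y with |y| ≤ 4.
  x = 3: f_y(3, y) = -3*y**2 + 20*y - 69; no integer root y with |y| ≤ 4.
  x = 4: f_y(4, y) = -3*y**2 + 20*y - 82; no integer root y with |y| ≤ 4.
Only singular point on the grid: (-3, 3).
Classify: substitute x = -3 + u, y = 3 + v and expand: f = u**3 - u**2*v - v**3 + v**2.
No constant or linear terms (consistent with a singular point). Quadratic part: v**2. Cubic part: u**3 - u**2*v - v**3.
The quadratic part v**2 is a perfect square, so there is a single (double) tangent line v = 0, i.e. y = 3. Restricting the cubic part to that line (v = 0) leaves u**3 ≠ 0, so f is not divisible by v and the branch is v² ≈ -u**3 to lowest order — this is a cusp.
Classification: cusp.


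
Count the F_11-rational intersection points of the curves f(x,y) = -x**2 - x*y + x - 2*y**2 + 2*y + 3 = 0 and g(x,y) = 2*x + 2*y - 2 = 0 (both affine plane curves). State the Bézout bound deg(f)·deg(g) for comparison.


Common zeros: ∅; count = 0; Bézout bound = 2.

deg(f) = 2, deg(g) = 1, so Bézout bound = 2.
Scan x ∈ F_11. For each x, list the y ∈ F_11 with f(x, y) ≡ 0 and those with g(x, y) ≡ 0 (mod 11); the common zeros in that column are the intersection.
  x = 0: f ≡ 0 at y ∈ ∅; g ≡ 0 at y ∈ {1}; common: ∅.
  x = 1: f ≡ 0 at y ∈ {7, 10}; g ≡ 0 at y ∈ {0}; common: ∅.
  x = 2: f ≡ 0 at y ∈ ∅; g ≡ 0 at y ∈ {10}; common: ∅.
  x = 3: f ≡ 0 at y ∈ ∅; g ≡ 0 at y ∈ {9}; common: ∅.
  x = 4: f ≡ 0 at y ∈ {3, 7}; g ≡ 0 at y ∈ {8}; common: ∅.
  x = 5: f ≡ 0 at y ∈ {1, 3}; g ≡ 0 at y ∈ {7}; common: ∅.
  x = 6: f ≡ 0 at y ∈ {1, 8}; g ≡ 0 at y ∈ {6}; common: ∅.
  x = 7: f ≡ 0 at y ∈ ∅; g ≡ 0 at y ∈ {5}; common: ∅.
  x = 8: f ≡ 0 at y ∈ ∅; g ≡ 0 at y ∈ {4}; common: ∅.
  x = 9: f ≡ 0 at y ∈ {5, 8}; g ≡ 0 at y ∈ {3}; common: ∅.
  x = 10: f ≡ 0 at y ∈ ∅; g ≡ 0 at y ∈ {2}; common: ∅.
Collecting: common zeros = ∅, so the count is 0.
Comparison with the Bézout bound: 0 ≤ 2 = deg(f)·deg(g), as expected for curves with no common component (the affine F_11-count falls short of the bound because intersections may lie at infinity, over extension fields, or carry multiplicity).


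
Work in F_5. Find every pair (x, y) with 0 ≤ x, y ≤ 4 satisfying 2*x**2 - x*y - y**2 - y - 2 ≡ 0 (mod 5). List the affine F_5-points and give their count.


Affine F_5-points: {(1, 0), (1, 3), (3, 3), (4, 0)}; count = 4.

For each of the 25 pairs (x, y) ∈ F_5², evaluate f(x, y) mod 5. Record the zeros.
  x = 0: [0↦3, 1↦1, 2↦2, 3↦1, 4↦3]  zeros at y ∈ ∅
  x = 1: [0↦0, 1↦2, 2↦2, 3↦0, 4↦1]  zeros at y ∈ {0, 3}
  x = 2: [0↦1, 1↦2, 2↦1, 3↦3, 4↦3]  zeros at y ∈ ∅
  x = 3: [0↦1, 1↦1, 2↦4, 3↦0, 4↦4]  zeros at y ∈ {3}
  x = 4: [0↦0, 1↦4, 2↦1, 3↦1, 4↦4]  zeros at y ∈ {0}
Collecting zeros: affine points = {(1, 0), (1, 3), (3, 3), (4, 0)}.
Total count |C(F_5)_aff| = 4.


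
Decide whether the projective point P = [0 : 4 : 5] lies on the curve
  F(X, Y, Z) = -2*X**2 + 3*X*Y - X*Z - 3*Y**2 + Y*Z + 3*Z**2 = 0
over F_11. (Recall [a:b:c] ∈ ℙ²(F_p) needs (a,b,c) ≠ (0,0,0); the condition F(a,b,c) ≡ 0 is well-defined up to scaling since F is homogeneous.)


F(0,4,5) ≡ 3 (mod 11); P is NOT on the curve.

Evaluate F(0, 4, 5) term-by-term (mod 11).
  -2*X**2 ↦ -2·0·1·1 = 0
  3*X*Y ↦ 3·0·4·1 = 0
  -X*Z ↦ -1·0·1·5 = 0
  -3*Y**2 ↦ -3·1·16·1 = -48
  Y*Z ↦ 1·1·4·5 = 20
  3*Z**2 ↦ 3·1·1·25 = 75
Sum: F(0, 4, 5) = (0) + (0) + (0) + (-48) + (20) + (75) = 47.
Reducing mod 11: 47 ≡ 3 (mod 11).
Since F(a, b, c) ≡ 3 ≠ 0 (mod 11), P does NOT lie on the curve.


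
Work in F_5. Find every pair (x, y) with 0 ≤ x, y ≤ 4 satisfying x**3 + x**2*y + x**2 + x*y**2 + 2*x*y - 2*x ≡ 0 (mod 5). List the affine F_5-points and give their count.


Affine F_5-points: {(0, 0), (0, 1), (0, 2), (0, 3), (0, 4), (1, 0), (1, 2), (2, 3), (3, 0), (4, 1), (4, 3)}; count = 11.

For each of the 25 pairs (x, y) ∈ F_5², evaluate f(x, y) mod 5. Record the zeros.
  x = 0: [0↦0, 1↦0, 2↦0, 3↦0, 4↦0]  zeros at y ∈ {0, 1, 2, 3, 4}
  x = 1: [0↦0, 1↦4, 2↦0, 3↦3, 4↦3]  zeros at y ∈ {0, 2}
  x = 2: [0↦3, 1↦3, 2↦2, 3↦0, 4↦2]  zeros at y ∈ {3}
  x = 3: [0↦0, 1↦3, 2↦2, 3↦2, 4↦3]  zeros at y ∈ {0}
  x = 4: [0↦2, 1↦0, 2↦1, 3↦0, 4↦2]  zeros at y ∈ {1, 3}
Collecting zeros: affine points = {(0, 0), (0, 1), (0, 2), (0, 3), (0, 4), (1, 0), (1, 2), (2, 3), (3, 0), (4, 1), (4, 3)}.
Total count |C(F_5)_aff| = 11.


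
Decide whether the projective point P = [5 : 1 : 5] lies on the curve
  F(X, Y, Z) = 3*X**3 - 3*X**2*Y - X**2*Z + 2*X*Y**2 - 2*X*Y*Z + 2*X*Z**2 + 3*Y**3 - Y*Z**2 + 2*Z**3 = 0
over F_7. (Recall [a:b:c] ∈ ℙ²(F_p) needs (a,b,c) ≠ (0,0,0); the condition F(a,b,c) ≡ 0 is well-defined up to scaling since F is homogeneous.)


F(5,1,5) ≡ 4 (mod 7); P is NOT on the curve.

Evaluate F(5, 1, 5) term-by-term (mod 7).
  3*X**3 ↦ 3·125·1·1 = 375
  -3*X**2*Y ↦ -3·25·1·1 = -75
  -X**2*Z ↦ -1·25·1·5 = -125
  2*X*Y**2 ↦ 2·5·1·1 = 10
  -2*X*Y*Z ↦ -2·5·1·5 = -50
  2*X*Z**2 ↦ 2·5·1·25 = 250
  3*Y**3 ↦ 3·1·1·1 = 3
  -Y*Z**2 ↦ -1·1·1·25 = -25
  2*Z**3 ↦ 2·1·1·125 = 250
Sum: F(5, 1, 5) = (375) + (-75) + (-125) + (10) + (-50) + (250) + (3) + (-25) + (250) = 613.
Reducing mod 7: 613 ≡ 4 (mod 7).
Since F(a, b, c) ≡ 4 ≠ 0 (mod 7), P does NOT lie on the curve.


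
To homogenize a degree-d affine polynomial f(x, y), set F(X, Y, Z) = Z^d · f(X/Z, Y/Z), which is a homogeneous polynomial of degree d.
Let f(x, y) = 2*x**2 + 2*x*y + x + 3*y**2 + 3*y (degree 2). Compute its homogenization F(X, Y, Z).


F(X, Y, Z) = 2*X**2 + 2*X*Y + X*Z + 3*Y**2 + 3*Y*Z

deg(f) = 2.
Substitute x = X/Z, y = Y/Z into f, then multiply by Z^2.
  monomial 2·x^2·y^0 ↦ 2·X^2·Y^0·Z^0.
  monomial 2·x^1·y^1 ↦ 2·X^1·Y^1·Z^0.
  monomial 1·x^1·y^0 ↦ 1·X^1·Y^0·Z^1.
  monomial 3·x^0·y^2 ↦ 3·X^0·Y^2·Z^0.
  monomial 3·x^0·y^1 ↦ 3·X^0·Y^1·Z^1.
Collecting: F(X, Y, Z) = 2*X**2 + 2*X*Y + X*Z + 3*Y**2 + 3*Y*Z.


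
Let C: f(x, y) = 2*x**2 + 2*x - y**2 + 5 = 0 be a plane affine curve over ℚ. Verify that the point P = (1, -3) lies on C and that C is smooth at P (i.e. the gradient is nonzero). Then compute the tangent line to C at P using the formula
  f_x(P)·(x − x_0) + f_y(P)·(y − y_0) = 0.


Tangent line at P: 6*x + 6*y + 12 = 0.

Step 1: f(1, -3) = 0, so P lies on C.
Step 2: partial derivatives
  f_x(x, y) = 4*x + 2, f_y(x, y) = -2*y.
  f_x(P) = 6, f_y(P) = 6 (gradient nonzero, so P is smooth).
Step 3: tangent line at P: 6·(x − 1) + 6·(y − -3) = 0.
Expanding: 6*x + 6*y + 12 = 0.


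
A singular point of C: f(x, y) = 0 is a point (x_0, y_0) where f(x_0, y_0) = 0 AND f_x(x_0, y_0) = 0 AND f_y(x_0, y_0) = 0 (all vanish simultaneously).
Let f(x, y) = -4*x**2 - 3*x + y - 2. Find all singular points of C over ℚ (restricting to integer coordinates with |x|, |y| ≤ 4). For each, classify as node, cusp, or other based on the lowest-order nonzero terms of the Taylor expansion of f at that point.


No singular points in the scanned grid; C is smooth there.

Compute partial derivatives:
  f_x = -8*x - 3.
  f_y = 1.
f_y = 1 is a nonzero constant, so f_y never vanishes: no point (x, y) can satisfy f = f_x = f_y = 0. In particular no (x, y) ∈ {−4, ..., 4}² is singular; the curve is smooth.


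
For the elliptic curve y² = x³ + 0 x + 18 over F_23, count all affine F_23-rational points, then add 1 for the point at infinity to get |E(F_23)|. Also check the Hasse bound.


Affine points = {(0, 8), (0, 15), (2, 7), (2, 16), (4, 6), (4, 17), (6, 2), (6, 21), (7, 4), (7, 19), (8, 1), (8, 22), (10, 11), (10, 12), (14, 5), (14, 18), (15, 9), (15, 14), (17, 3), (17, 20), (18, 10), (18, 13), (19, 0)}; affine count = 23; |E(F_23)| = 24.

Discriminant check: Δ ∝ 4a³ + 27b² = 4·0³ + 27·18² = 4·0 + 27·324 ≡ 8 (mod 23). Nonzero ⇒ E is nonsingular.
For each x ∈ F_23, compute rhs = x³ + 0·x + 18 mod 23, then count y ∈ F_23 with y² ≡ rhs.
  x = 0: rhs = 18, matching y values: 8, 15 (2 points).
  x = 1: rhs = 19, matching y values: none (0 points).
  x = 2: rhs = 3, matching y values: 7, 16 (2 points).
  x = 3: rhs = 22, matching y values: none (0 points).
  x = 4: rhs = 13, matching y values: 6, 17 (2 points).
  x = 5: rhs = 5, matching y values: none (0 points).
  x = 6: rhs = 4, matching y values: 2, 21 (2 points).
  x = 7: rhs = 16, matching y values: 4, 19 (2 points).
  x = 8: rhs = 1, matching y values: 1, 22 (2 points).
  x = 9: rhs = 11, matching y values: none (0 points).
  x = 10: rhs = 6, matching y values: 11, 12 (2 points).
  x = 11: rhs = 15, matching y values: none (0 points).
  x = 12: rhs = 21, matching y values: none (0 points).
  x = 13: rhs = 7, matching y values: none (0 points).
  x = 14: rhs = 2, matching y values: 5, 18 (2 points).
  x = 15: rhs = 12, matching y values: 9, 14 (2 points).
  x = 16: rhs = 20, matching y values: none (0 points).
  x = 17: rhs = 9, matching y values: 3, 20 (2 points).
  x = 18: rhs = 8, matching y values: 10, 13 (2 points).
  x = 19: rhs = 0, matching y values: 0 (1 points).
  x = 20: rhs = 14, matching y values: none (0 points).
  x = 21: rhs = 10, matching y values: none (0 points).
  x = 22: rhs = 17, matching y values: none (0 points).
Total affine count: 23.
Full point count |E(F_23)| = 23 + 1 = 24.
Hasse bound: |24 − (23+1)| = |0| = 0 ≤ 2√23 ≈ 9.5917 ✓.


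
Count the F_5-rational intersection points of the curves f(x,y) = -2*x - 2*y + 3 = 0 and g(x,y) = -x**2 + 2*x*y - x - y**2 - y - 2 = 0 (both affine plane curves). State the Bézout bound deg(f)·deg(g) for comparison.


Common zeros: {(1, 3), (3, 1)}; count = 2; Bézout bound = 2.

deg(f) = 1, deg(g) = 2, so Bézout bound = 2.
Scan x ∈ F_5. For each x, list the y ∈ F_5 with f(x, y) ≡ 0 and those with g(x, y) ≡ 0 (mod 5); the common zeros in that column are the intersection.
  x = 0: f ≡ 0 at y ∈ {4}; g ≡ 0 at y ∈ ∅; common: ∅.
  x = 1: f ≡ 0 at y ∈ {3}; g ≡ 0 at y ∈ {3}; common: {3}.
  x = 2: f ≡ 0 at y ∈ {2}; g ≡ 0 at y ∈ ∅; common: ∅.
  x = 3: f ≡ 0 at y ∈ {1}; g ≡ 0 at y ∈ {1, 4}; common: {1}.
  x = 4: f ≡ 0 at y ∈ {0}; g ≡ 0 at y ∈ {3, 4}; common: ∅.
Collecting: common zeros = {(1, 3), (3, 1)}, so the count is 2.
Comparison with the Bézout bound: 2 ≤ 2 = deg(f)·deg(g), as expected for curves with no common component (the bound is attained).


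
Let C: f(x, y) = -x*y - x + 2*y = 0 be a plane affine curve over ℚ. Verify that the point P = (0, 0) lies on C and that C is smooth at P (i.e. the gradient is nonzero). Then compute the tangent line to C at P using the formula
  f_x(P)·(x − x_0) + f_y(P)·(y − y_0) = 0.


Tangent line at P: -x + 2*y = 0.

Step 1: f(0, 0) = 0, so P lies on C.
Step 2: partial derivatives
  f_x(x, y) = -y - 1, f_y(x, y) = 2 - x.
  f_x(P) = -1, f_y(P) = 2 (gradient nonzero, so P is smooth).
Step 3: tangent line at P: -1·(x − 0) + 2·(y − 0) = 0.
Expanding: -x + 2*y = 0.


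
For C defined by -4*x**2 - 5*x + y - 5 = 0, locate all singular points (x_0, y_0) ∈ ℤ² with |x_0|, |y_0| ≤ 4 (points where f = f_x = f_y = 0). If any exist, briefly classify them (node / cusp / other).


No singular points in the scanned grid; C is smooth there.

Compute partial derivatives:
  f_x = -8*x - 5.
  f_y = 1.
f_y = 1 is a nonzero constant, so f_y never vanishes: no point (x, y) can satisfy f = f_x = f_y = 0. In particular no (x, y) ∈ {−4, ..., 4}² is singular; the curve is smooth.


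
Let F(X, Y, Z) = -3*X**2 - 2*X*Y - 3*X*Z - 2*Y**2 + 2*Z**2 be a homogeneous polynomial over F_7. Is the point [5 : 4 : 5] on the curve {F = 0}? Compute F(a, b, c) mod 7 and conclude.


F(5,4,5) ≡ 3 (mod 7); P is NOT on the curve.

Evaluate F(5, 4, 5) term-by-term (mod 7).
  -3*X**2 ↦ -3·25·1·1 = -75
  -2*X*Y ↦ -2·5·4·1 = -40
  -3*X*Z ↦ -3·5·1·5 = -75
  -2*Y**2 ↦ -2·1·16·1 = -32
  2*Z**2 ↦ 2·1·1·25 = 50
Sum: F(5, 4, 5) = (-75) + (-40) + (-75) + (-32) + (50) = -172.
Reducing mod 7: -172 ≡ 3 (mod 7).
Since F(a, b, c) ≡ 3 ≠ 0 (mod 7), P does NOT lie on the curve.


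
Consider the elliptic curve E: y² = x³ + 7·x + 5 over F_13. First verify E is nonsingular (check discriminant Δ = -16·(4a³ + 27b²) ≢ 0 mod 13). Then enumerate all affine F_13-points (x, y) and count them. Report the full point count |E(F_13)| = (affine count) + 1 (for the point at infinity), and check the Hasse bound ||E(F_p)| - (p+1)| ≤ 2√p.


Affine points = {(1, 0), (2, 1), (2, 12), (3, 1), (3, 12), (5, 3), (5, 10), (6, 4), (6, 9), (8, 1), (8, 12), (9, 2), (9, 11), (10, 3), (10, 10), (11, 3), (11, 10), (12, 6), (12, 7)}; affine count = 19; |E(F_13)| = 20.

Discriminant check: Δ ∝ 4a³ + 27b² = 4·7³ + 27·5² = 4·343 + 27·25 ≡ 6 (mod 13). Nonzero ⇒ E is nonsingular.
For each x ∈ F_13, compute rhs = x³ + 7·x + 5 mod 13, then count y ∈ F_13 with y² ≡ rhs.
  x = 0: rhs = 5, matching y values: none (0 points).
  x = 1: rhs = 0, matching y values: 0 (1 points).
  x = 2: rhs = 1, matching y values: 1, 12 (2 points).
  x = 3: rhs = 1, matching y values: 1, 12 (2 points).
  x = 4: rhs = 6, matching y values: none (0 points).
  x = 5: rhs = 9, matching y values: 3, 10 (2 points).
  x = 6: rhs = 3, matching y values: 4, 9 (2 points).
  x = 7: rhs = 7, matching y values: none (0 points).
  x = 8: rhs = 1, matching y values: 1, 12 (2 points).
  x = 9: rhs = 4, matching y values: 2, 11 (2 points).
  x = 10: rhs = 9, matching y values: 3, 10 (2 points).
  x = 11: rhs = 9, matching y values: 3, 10 (2 points).
  x = 12: rhs = 10, matching y values: 6, 7 (2 points).
Total affine count: 19.
Full point count |E(F_13)| = 19 + 1 = 20.
Hasse bound: |20 − (13+1)| = |6| = 6 ≤ 2√13 ≈ 7.2111 ✓.


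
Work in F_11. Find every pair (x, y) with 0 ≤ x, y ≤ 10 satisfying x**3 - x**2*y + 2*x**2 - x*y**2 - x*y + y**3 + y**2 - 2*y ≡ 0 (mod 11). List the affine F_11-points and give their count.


Affine F_11-points: {(0, 0), (0, 1), (0, 9), (1, 1), (2, 10), (5, 6), (8, 5), (9, 0), (9, 1), (9, 7)}; count = 10.

For each of the 121 pairs (x, y) ∈ F_11², evaluate f(x, y) mod 11. Record the zeros.
  x = 0: [0↦0, 1↦0, 2↦8, 3↦8, 4↦6, 5↦8, 6↦9, 7↦4, 8↦10, 9↦0, 10↦2]  zeros at y ∈ {0, 1, 9}
  x = 1: [0↦3, 1↦0, 2↦3, 3↦7, 4↦7, 5↦9, 6↦8, 7↦10, 8↦10, 9↦3, 10↦6]  zeros at y ∈ {1}
  x = 2: [0↦5, 1↦8, 2↦4, 3↦10, 4↦10, 5↦10, 6↦5, 7↦1, 8↦4, 9↦9, 10↦0]  zeros at y ∈ {10}
  x = 3: [0↦1, 1↦8, 2↦6, 3↦1, 4↦10, 5↦6, 6↦6, 7↦5, 8↦9, 9↦2, 10↦1]  zeros at y ∈ ∅
  x = 4: [0↦8, 1↦6, 2↦4, 3↦8, 4↦2, 5↦3, 6↦6, 7↦6, 8↦9, 9↦10, 10↦4]  zeros at y ∈ ∅
  x = 5: [0↦10, 1↦8, 2↦4, 3↦4, 4↦3, 5↦7, 6↦0, 7↦10, 8↦10, 9↦6, 10↦4]  zeros at y ∈ {6}
  x = 6: [0↦2, 1↦9, 2↦1, 3↦6, 4↦8, 5↦2, 6↦5, 7↦1, 8↦7, 9↦7, 10↦7]  zeros at y ∈ ∅
  x = 7: [0↦1, 1↦4, 2↦1, 3↦9, 4↦1, 5↦5, 6↦5, 7↦7, 8↦6, 9↦8, 10↦8]  zeros at y ∈ ∅
  x = 8: [0↦2, 1↦10, 2↦10, 3↦8, 4↦10, 5↦0, 6↦6, 7↦1, 8↦2, 9↦4, 10↦2]  zeros at y ∈ {5}
  x = 9: [0↦0, 1↦0, 2↦1, 3↦9, 4↦8, 5↦4, 6↦3, 7↦0, 8↦1, 9↦1, 10↦6]  zeros at y ∈ {0, 1, 7}
  x = 10: [0↦1, 1↦2, 2↦2, 3↦7, 4↦1, 5↦1, 6↦2, 7↦10, 8↦9, 9↦5, 10↦4]  zeros at y ∈ ∅
Collecting zeros: affine points = {(0, 0), (0, 1), (0, 9), (1, 1), (2, 10), (5, 6), (8, 5), (9, 0), (9, 1), (9, 7)}.
Total count |C(F_11)_aff| = 10.


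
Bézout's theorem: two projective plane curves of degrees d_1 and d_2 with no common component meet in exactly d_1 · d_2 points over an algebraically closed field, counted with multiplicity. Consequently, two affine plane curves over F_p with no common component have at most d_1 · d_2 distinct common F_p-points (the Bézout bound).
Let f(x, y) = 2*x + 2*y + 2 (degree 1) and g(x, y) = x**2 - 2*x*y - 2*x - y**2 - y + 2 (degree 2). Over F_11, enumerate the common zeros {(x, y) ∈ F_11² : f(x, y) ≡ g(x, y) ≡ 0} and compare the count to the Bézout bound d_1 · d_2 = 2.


Common zeros: ∅; count = 0; Bézout bound = 2.

deg(f) = 1, deg(g) = 2, so Bézout bound = 2.
Scan x ∈ F_11. For each x, list the y ∈ F_11 with f(x, y) ≡ 0 and those with g(x, y) ≡ 0 (mod 11); the common zeros in that column are the intersection.
  x = 0: f ≡ 0 at y ∈ {10}; g ≡ 0 at y ∈ {1, 9}; common: ∅.
  x = 1: f ≡ 0 at y ∈ {9}; g ≡ 0 at y ∈ ∅; common: ∅.
  x = 2: f ≡ 0 at y ∈ {8}; g ≡ 0 at y ∈ {3}; common: ∅.
  x = 3: f ≡ 0 at y ∈ {7}; g ≡ 0 at y ∈ {5, 10}; common: ∅.
  x = 4: f ≡ 0 at y ∈ {6}; g ≡ 0 at y ∈ {1}; common: ∅.
  x = 5: f ≡ 0 at y ∈ {5}; g ≡ 0 at y ∈ ∅; common: ∅.
  x = 6: f ≡ 0 at y ∈ {4}; g ≡ 0 at y ∈ {3, 6}; common: ∅.
  x = 7: f ≡ 0 at y ∈ {3}; g ≡ 0 at y ∈ ∅; common: ∅.
  x = 8: f ≡ 0 at y ∈ {2}; g ≡ 0 at y ∈ {6, 10}; common: ∅.
  x = 9: f ≡ 0 at y ∈ {1}; g ≡ 0 at y ∈ {5, 9}; common: ∅.
  x = 10: f ≡ 0 at y ∈ {0}; g ≡ 0 at y ∈ ∅; common: ∅.
Collecting: common zeros = ∅, so the count is 0.
Comparison with the Bézout bound: 0 ≤ 2 = deg(f)·deg(g), as expected for curves with no common component (the affine F_11-count falls short of the bound because intersections may lie at infinity, over extension fields, or carry multiplicity).
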